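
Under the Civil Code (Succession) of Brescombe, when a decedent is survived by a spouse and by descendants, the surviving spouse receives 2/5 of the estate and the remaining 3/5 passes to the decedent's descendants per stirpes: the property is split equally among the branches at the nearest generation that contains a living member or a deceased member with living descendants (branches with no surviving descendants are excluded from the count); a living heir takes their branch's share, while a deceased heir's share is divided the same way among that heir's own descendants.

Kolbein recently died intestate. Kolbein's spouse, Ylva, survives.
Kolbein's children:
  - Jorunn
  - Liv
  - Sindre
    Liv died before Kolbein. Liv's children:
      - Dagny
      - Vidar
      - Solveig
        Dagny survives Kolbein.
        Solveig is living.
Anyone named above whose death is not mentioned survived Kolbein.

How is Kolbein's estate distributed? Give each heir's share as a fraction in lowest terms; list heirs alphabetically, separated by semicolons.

Ylva, as surviving spouse, takes 2/5.
The remaining 3/5 passes to Kolbein's descendants per stirpes.
The 3/5 is divided into 3 equal shares of 1/5 among Jorunn, Liv, Sindre.
Jorunn is living and takes 1/5.
Liv predeceased; the 1/5 allotted to Liv's branch passes to Liv's issue by representation.
The 1/5 is divided into 3 equal shares of 1/15 among Dagny, Vidar, Solveig.
Dagny is living and takes 1/15.
Vidar is living and takes 1/15.
Solveig is living and takes 1/15.
Sindre is living and takes 1/5.

Dagny 1/15; Jorunn 1/5; Sindre 1/5; Solveig 1/15; Vidar 1/15; Ylva 2/5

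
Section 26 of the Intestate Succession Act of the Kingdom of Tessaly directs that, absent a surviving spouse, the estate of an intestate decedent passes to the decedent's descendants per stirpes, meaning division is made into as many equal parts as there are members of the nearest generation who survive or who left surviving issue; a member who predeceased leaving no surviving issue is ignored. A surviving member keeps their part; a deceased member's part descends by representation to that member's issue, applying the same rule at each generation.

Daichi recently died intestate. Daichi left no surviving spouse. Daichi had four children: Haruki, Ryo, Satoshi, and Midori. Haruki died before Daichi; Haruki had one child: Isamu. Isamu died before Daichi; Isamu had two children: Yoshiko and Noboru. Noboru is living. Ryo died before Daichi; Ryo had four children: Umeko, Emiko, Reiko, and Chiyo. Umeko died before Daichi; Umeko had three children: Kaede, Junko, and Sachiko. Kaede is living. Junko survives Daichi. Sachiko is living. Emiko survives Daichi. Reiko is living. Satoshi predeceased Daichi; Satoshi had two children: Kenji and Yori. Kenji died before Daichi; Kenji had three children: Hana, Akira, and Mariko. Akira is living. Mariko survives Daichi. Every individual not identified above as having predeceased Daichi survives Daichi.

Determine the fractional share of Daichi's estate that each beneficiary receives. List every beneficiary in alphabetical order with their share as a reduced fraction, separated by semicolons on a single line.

There is no surviving spouse, so the entire estate passes to Daichi's descendants per stirpes.
The estate is divided into 4 equal shares of 1/4 among Haruki, Ryo, Satoshi, Midori.
Haruki predeceased; the 1/4 allotted to Haruki's branch passes to Haruki's issue by representation.
Isamu's line is the sole branch at this level, so the full 1/4 passes to Isamu's issue by representation.
The 1/4 is divided into 2 equal shares of 1/8 among Yoshiko, Noboru.
Yoshiko is living and takes 1/8.
Noboru is living and takes 1/8.
Ryo predeceased; the 1/4 allotted to Ryo's branch passes to Ryo's issue by representation.
The 1/4 is divided into 4 equal shares of 1/16 among Umeko, Emiko, Reiko, Chiyo.
Umeko predeceased; the 1/16 allotted to Umeko's branch passes to Umeko's issue by representation.
The 1/16 is divided into 3 equal shares of 1/48 among Kaede, Junko, Sachiko.
Kaede is living and takes 1/48.
Junko is living and takes 1/48.
Sachiko is living and takes 1/48.
Emiko is living and takes 1/16.
Reiko is living and takes 1/16.
Chiyo is living and takes 1/16.
Satoshi predeceased; the 1/4 allotted to Satoshi's branch passes to Satoshi's issue by representation.
The 1/4 is divided into 2 equal shares of 1/8 among Kenji, Yori.
Kenji predeceased; the 1/8 allotted to Kenji's branch passes to Kenji's issue by representation.
The 1/8 is divided into 3 equal shares of 1/24 among Hana, Akira, Mariko.
Hana is living and takes 1/24.
Akira is living and takes 1/24.
Mariko is living and takes 1/24.
Yori is living and takes 1/8.
Midori is living and takes 1/4.

Akira 1/24; Chiyo 1/16; Emiko 1/16; Hana 1/24; Junko 1/48; Kaede 1/48; Mariko 1/24; Midori 1/4; Noboru 1/8; Reiko 1/16; Sachiko 1/48; Yori 1/8; Yoshiko 1/8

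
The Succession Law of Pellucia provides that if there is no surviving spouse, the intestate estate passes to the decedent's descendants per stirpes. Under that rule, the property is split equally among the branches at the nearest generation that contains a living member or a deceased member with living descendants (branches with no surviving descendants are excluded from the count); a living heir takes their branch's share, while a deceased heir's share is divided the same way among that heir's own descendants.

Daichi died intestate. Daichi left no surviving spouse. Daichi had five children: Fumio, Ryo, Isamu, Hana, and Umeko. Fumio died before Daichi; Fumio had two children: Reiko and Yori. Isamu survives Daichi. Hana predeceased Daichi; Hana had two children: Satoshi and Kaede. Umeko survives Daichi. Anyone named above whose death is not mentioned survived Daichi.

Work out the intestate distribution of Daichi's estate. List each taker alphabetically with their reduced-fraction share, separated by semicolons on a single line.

There is no surviving spouse, so the entire estate passes to Daichi's descendants per stirpes.
The estate is divided into 5 equal shares of 1/5 among Fumio, Ryo, Isamu, Hana, Umeko.
Fumio predeceased; the 1/5 allotted to Fumio's branch passes to Fumio's issue by representation.
The 1/5 is divided into 2 equal shares of 1/10 among Reiko, Yori.
Reiko is living and takes 1/10.
Yori is living and takes 1/10.
Ryo is living and takes 1/5.
Isamu is living and takes 1/5.
Hana predeceased; the 1/5 allotted to Hana's branch passes to Hana's issue by representation.
The 1/5 is divided into 2 equal shares of 1/10 among Satoshi, Kaede.
Satoshi is living and takes 1/10.
Kaede is living and takes 1/10.
Umeko is living and takes 1/5.

Isamu 1/5; Kaede 1/10; Reiko 1/10; Ryo 1/5; Satoshi 1/10; Umeko 1/5; Yori 1/10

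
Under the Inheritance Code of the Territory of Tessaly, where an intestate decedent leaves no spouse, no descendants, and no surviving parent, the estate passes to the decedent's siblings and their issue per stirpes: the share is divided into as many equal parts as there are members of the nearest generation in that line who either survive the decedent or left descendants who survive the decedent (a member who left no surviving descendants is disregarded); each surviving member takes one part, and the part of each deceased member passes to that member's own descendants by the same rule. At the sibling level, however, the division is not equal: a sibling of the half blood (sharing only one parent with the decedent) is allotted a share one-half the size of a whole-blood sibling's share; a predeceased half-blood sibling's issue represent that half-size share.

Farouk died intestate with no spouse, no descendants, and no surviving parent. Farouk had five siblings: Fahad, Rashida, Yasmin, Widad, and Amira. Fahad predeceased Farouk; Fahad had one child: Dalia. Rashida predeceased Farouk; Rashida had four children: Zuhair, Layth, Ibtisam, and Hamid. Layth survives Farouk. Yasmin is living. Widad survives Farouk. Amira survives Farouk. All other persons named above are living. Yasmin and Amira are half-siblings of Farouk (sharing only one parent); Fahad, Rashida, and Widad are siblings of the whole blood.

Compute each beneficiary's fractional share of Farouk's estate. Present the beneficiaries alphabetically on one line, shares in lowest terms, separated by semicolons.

Amira 1/8; Dalia 1/4; Hamid 1/16; Ibtisam 1/16; Layth 1/16; Widad 1/4; Yasmin 1/8; Zuhair 1/16

No spouse, descendants, or parent survives, so the estate passes to Farouk's siblings per stirpes.
Half-blood siblings count for one-half the weight of whole-blood siblings at the initial division.
Dividing 1 in proportion to weights (total weight 4): Fahad (weight 1) → 1/4; Rashida (weight 1) → 1/4; Yasmin (weight 1/2) → 1/8; Widad (weight 1) → 1/4; Amira (weight 1/2) → 1/8.
Fahad predeceased; the 1/4 allotted to Fahad's branch passes to Fahad's issue by representation.
Dalia is the sole taker at this level and receives the full 1/4.
Rashida predeceased; the 1/4 allotted to Rashida's branch passes to Rashida's issue by representation.
The 1/4 is divided into 4 equal shares of 1/16 among Zuhair, Layth, Ibtisam, Hamid.
Zuhair is living and takes 1/16.
Layth is living and takes 1/16.
Ibtisam is living and takes 1/16.
Hamid is living and takes 1/16.
Yasmin is living and takes 1/8.
Widad is living and takes 1/4.
Amira is living and takes 1/8.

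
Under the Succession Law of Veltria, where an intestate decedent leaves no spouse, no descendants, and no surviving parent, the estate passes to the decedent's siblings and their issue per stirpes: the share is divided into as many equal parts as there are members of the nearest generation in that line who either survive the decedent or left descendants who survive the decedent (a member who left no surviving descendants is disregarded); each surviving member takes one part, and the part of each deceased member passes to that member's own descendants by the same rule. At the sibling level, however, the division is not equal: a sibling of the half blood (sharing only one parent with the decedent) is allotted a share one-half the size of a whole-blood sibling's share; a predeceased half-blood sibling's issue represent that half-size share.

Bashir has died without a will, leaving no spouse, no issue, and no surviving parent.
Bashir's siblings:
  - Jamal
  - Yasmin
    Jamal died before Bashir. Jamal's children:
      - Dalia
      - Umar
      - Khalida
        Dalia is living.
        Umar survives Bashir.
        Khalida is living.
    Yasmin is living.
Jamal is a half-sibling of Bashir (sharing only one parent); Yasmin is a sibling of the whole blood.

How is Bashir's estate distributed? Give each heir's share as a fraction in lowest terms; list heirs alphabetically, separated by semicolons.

No spouse, descendants, or parent survives, so the estate passes to Bashir's siblings per stirpes.
Half-blood siblings count for one-half the weight of whole-blood siblings at the initial division.
Dividing 1 in proportion to weights (total weight 3/2): Jamal (weight 1/2) → 1/3; Yasmin (weight 1) → 2/3.
Jamal predeceased; the 1/3 allotted to Jamal's branch passes to Jamal's issue by representation.
The 1/3 is divided into 3 equal shares of 1/9 among Dalia, Umar, Khalida.
Dalia is living and takes 1/9.
Umar is living and takes 1/9.
Khalida is living and takes 1/9.
Yasmin is living and takes 2/3.

Dalia 1/9; Khalida 1/9; Umar 1/9; Yasmin 2/3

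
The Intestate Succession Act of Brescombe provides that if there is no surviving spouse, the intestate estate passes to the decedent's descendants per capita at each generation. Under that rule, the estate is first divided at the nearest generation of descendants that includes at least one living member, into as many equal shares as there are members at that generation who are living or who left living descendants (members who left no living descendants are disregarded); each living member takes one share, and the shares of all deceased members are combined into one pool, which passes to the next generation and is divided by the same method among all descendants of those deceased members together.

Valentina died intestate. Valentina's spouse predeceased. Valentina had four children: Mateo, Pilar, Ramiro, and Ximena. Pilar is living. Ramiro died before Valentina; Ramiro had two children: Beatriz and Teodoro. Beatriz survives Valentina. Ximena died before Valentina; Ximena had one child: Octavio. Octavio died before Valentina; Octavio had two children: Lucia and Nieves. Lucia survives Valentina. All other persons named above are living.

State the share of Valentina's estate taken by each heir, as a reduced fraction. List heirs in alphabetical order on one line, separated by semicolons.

There is no surviving spouse, so the entire estate passes to Valentina's descendants per capita at each generation.
At generation 1 (Mateo, Pilar, Ramiro, Ximena) there are 4 shares of (1)/4 = 1/4 each.
Living: Mateo and Pilar — each takes 1/4.
Deceased: Ramiro and Ximena. Their combined 1/2 is pooled and carried to generation 2.
At generation 2 (Beatriz, Teodoro, Octavio) there are 3 shares of (1/2)/3 = 1/6 each.
Living: Beatriz and Teodoro — each takes 1/6.
Deceased: Octavio. That 1/6 share is carried to generation 3.
At generation 3 (Lucia, Nieves) there are 2 shares of (1/6)/2 = 1/12 each.
Living: Lucia and Nieves — each takes 1/12.

Beatriz 1/6; Lucia 1/12; Mateo 1/4; Nieves 1/12; Pilar 1/4; Teodoro 1/6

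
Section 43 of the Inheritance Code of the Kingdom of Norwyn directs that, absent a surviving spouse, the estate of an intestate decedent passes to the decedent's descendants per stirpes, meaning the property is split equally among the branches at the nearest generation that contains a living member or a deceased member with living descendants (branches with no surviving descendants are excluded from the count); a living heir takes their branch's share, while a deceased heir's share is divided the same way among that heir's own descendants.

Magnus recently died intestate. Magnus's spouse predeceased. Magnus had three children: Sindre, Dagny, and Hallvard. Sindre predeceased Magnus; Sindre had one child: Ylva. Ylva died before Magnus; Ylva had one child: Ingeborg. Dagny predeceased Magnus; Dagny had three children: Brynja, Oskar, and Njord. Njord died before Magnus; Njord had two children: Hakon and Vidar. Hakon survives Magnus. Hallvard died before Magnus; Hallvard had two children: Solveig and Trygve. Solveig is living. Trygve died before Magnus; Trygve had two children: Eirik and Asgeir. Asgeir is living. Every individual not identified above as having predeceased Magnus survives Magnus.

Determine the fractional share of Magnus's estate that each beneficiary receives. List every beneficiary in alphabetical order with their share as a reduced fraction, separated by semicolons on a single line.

Asgeir 1/12; Brynja 1/9; Eirik 1/12; Hakon 1/18; Ingeborg 1/3; Oskar 1/9; Solveig 1/6; Vidar 1/18

There is no surviving spouse, so the entire estate passes to Magnus's descendants per stirpes.
The estate is divided into 3 equal shares of 1/3 among Sindre, Dagny, Hallvard.
Sindre predeceased; the 1/3 allotted to Sindre's branch passes to Sindre's issue by representation.
Ylva's line is the sole branch at this level, so the full 1/3 passes to Ylva's issue by representation.
Ingeborg is the sole taker at this level and receives the full 1/3.
Dagny predeceased; the 1/3 allotted to Dagny's branch passes to Dagny's issue by representation.
The 1/3 is divided into 3 equal shares of 1/9 among Brynja, Oskar, Njord.
Brynja is living and takes 1/9.
Oskar is living and takes 1/9.
Njord predeceased; the 1/9 allotted to Njord's branch passes to Njord's issue by representation.
The 1/9 is divided into 2 equal shares of 1/18 among Hakon, Vidar.
Hakon is living and takes 1/18.
Vidar is living and takes 1/18.
Hallvard predeceased; the 1/3 allotted to Hallvard's branch passes to Hallvard's issue by representation.
The 1/3 is divided into 2 equal shares of 1/6 among Solveig, Trygve.
Solveig is living and takes 1/6.
Trygve predeceased; the 1/6 allotted to Trygve's branch passes to Trygve's issue by representation.
The 1/6 is divided into 2 equal shares of 1/12 among Eirik, Asgeir.
Eirik is living and takes 1/12.
Asgeir is living and takes 1/12.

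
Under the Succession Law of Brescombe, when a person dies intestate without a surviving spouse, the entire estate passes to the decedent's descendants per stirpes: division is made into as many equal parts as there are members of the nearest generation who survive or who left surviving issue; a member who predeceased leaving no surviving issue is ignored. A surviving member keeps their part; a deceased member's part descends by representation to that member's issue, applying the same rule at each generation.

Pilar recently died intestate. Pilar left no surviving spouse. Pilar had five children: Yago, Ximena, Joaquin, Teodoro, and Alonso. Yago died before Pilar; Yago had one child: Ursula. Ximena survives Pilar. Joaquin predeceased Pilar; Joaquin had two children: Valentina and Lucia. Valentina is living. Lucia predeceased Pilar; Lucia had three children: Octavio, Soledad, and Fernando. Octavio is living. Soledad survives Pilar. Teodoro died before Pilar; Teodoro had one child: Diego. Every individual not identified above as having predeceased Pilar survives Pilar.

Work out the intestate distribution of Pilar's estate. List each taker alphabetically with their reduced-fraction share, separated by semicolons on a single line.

There is no surviving spouse, so the entire estate passes to Pilar's descendants per stirpes.
The estate is divided into 5 equal shares of 1/5 among Yago, Ximena, Joaquin, Teodoro, Alonso.
Yago predeceased; the 1/5 allotted to Yago's branch passes to Yago's issue by representation.
Ursula is the sole taker at this level and receives the full 1/5.
Ximena is living and takes 1/5.
Joaquin predeceased; the 1/5 allotted to Joaquin's branch passes to Joaquin's issue by representation.
The 1/5 is divided into 2 equal shares of 1/10 among Valentina, Lucia.
Valentina is living and takes 1/10.
Lucia predeceased; the 1/10 allotted to Lucia's branch passes to Lucia's issue by representation.
The 1/10 is divided into 3 equal shares of 1/30 among Octavio, Soledad, Fernando.
Octavio is living and takes 1/30.
Soledad is living and takes 1/30.
Fernando is living and takes 1/30.
Teodoro predeceased; the 1/5 allotted to Teodoro's branch passes to Teodoro's issue by representation.
Diego is the sole taker at this level and receives the full 1/5.
Alonso is living and takes 1/5.

Alonso 1/5; Diego 1/5; Fernando 1/30; Octavio 1/30; Soledad 1/30; Ursula 1/5; Valentina 1/10; Ximena 1/5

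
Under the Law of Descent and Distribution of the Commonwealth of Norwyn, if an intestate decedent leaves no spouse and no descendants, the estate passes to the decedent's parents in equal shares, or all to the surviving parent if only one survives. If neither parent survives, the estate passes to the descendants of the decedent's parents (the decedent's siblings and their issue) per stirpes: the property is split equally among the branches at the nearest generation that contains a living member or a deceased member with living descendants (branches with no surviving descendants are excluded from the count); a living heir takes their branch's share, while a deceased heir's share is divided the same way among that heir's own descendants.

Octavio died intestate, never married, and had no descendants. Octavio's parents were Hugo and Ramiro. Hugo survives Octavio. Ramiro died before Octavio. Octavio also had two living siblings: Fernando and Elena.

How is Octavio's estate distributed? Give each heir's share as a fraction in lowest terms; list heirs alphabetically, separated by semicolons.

Hugo 1

Only one parent, Hugo, survives, so Hugo takes the entire estate. The siblings take nothing because a surviving parent has priority.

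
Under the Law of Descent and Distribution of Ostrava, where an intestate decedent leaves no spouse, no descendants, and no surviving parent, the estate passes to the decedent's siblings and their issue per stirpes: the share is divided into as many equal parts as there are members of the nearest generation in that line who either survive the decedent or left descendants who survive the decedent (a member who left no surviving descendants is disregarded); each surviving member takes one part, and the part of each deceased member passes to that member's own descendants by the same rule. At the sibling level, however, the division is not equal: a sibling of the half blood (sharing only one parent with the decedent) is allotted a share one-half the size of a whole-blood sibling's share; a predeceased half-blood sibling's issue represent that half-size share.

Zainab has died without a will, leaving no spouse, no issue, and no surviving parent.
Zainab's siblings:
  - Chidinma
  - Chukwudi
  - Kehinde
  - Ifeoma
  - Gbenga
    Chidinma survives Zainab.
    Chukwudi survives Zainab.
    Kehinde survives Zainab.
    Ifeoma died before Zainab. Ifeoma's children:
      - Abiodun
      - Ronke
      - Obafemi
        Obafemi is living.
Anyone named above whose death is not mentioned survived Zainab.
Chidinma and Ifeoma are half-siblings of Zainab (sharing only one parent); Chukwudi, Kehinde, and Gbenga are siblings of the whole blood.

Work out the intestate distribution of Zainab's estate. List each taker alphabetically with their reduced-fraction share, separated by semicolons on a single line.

No spouse, descendants, or parent survives, so the estate passes to Zainab's siblings per stirpes.
Half-blood siblings count for one-half the weight of whole-blood siblings at the initial division.
Dividing 1 in proportion to weights (total weight 4): Chidinma (weight 1/2) → 1/8; Chukwudi (weight 1) → 1/4; Kehinde (weight 1) → 1/4; Ifeoma (weight 1/2) → 1/8; Gbenga (weight 1) → 1/4.
Chidinma is living and takes 1/8.
Chukwudi is living and takes 1/4.
Kehinde is living and takes 1/4.
Ifeoma predeceased; the 1/8 allotted to Ifeoma's branch passes to Ifeoma's issue by representation.
The 1/8 is divided into 3 equal shares of 1/24 among Abiodun, Ronke, Obafemi.
Abiodun is living and takes 1/24.
Ronke is living and takes 1/24.
Obafemi is living and takes 1/24.
Gbenga is living and takes 1/4.

Abiodun 1/24; Chidinma 1/8; Chukwudi 1/4; Gbenga 1/4; Kehinde 1/4; Obafemi 1/24; Ronke 1/24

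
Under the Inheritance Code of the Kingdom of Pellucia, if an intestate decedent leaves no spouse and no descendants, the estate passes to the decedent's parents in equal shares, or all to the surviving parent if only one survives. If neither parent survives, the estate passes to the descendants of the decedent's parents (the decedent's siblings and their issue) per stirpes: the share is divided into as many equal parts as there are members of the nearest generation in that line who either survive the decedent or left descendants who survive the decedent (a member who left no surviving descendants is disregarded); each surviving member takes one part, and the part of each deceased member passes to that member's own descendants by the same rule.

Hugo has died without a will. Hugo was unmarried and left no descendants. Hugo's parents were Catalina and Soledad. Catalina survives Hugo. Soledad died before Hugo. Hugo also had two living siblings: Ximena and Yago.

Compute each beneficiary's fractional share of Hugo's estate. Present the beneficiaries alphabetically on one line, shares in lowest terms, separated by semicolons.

Only one parent, Catalina, survives, so Catalina takes the entire estate. The siblings take nothing because a surviving parent has priority.

Catalina 1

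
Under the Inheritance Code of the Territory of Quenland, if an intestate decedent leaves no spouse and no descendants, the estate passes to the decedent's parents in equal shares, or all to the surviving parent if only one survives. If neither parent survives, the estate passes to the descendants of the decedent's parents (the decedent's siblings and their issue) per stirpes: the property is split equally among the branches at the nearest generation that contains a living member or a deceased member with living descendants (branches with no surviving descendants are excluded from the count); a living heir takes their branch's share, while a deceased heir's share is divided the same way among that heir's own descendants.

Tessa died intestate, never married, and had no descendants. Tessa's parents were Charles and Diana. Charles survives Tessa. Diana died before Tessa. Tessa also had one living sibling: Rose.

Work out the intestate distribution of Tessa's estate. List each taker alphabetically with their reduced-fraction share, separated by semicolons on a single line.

Charles 1

Only one parent, Charles, survives, so Charles takes the entire estate. The siblings take nothing because a surviving parent has priority.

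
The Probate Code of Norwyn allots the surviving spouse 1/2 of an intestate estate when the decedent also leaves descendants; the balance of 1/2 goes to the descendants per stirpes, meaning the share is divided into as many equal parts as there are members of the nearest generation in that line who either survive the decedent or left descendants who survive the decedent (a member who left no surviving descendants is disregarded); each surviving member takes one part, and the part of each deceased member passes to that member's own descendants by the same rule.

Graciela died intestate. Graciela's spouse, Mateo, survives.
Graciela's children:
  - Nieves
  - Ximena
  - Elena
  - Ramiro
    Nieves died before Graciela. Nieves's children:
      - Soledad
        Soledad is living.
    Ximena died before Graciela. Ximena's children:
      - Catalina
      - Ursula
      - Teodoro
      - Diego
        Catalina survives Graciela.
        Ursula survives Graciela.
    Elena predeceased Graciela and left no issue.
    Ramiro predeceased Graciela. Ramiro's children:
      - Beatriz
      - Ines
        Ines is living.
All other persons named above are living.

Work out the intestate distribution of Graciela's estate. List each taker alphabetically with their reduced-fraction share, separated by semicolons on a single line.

Beatriz 1/12; Catalina 1/24; Diego 1/24; Ines 1/12; Mateo 1/2; Soledad 1/6; Teodoro 1/24; Ursula 1/24

Mateo, as surviving spouse, takes 1/2.
The remaining 1/2 passes to Graciela's descendants per stirpes.
Elena left no surviving issue, so that branch lapses and is disregarded.
The 1/2 is divided into 3 equal shares of 1/6 among Nieves, Ximena, Ramiro.
Nieves predeceased; the 1/6 allotted to Nieves's branch passes to Nieves's issue by representation.
Soledad is the sole taker at this level and receives the full 1/6.
Ximena predeceased; the 1/6 allotted to Ximena's branch passes to Ximena's issue by representation.
The 1/6 is divided into 4 equal shares of 1/24 among Catalina, Ursula, Teodoro, Diego.
Catalina is living and takes 1/24.
Ursula is living and takes 1/24.
Teodoro is living and takes 1/24.
Diego is living and takes 1/24.
Ramiro predeceased; the 1/6 allotted to Ramiro's branch passes to Ramiro's issue by representation.
The 1/6 is divided into 2 equal shares of 1/12 among Beatriz, Ines.
Beatriz is living and takes 1/12.
Ines is living and takes 1/12.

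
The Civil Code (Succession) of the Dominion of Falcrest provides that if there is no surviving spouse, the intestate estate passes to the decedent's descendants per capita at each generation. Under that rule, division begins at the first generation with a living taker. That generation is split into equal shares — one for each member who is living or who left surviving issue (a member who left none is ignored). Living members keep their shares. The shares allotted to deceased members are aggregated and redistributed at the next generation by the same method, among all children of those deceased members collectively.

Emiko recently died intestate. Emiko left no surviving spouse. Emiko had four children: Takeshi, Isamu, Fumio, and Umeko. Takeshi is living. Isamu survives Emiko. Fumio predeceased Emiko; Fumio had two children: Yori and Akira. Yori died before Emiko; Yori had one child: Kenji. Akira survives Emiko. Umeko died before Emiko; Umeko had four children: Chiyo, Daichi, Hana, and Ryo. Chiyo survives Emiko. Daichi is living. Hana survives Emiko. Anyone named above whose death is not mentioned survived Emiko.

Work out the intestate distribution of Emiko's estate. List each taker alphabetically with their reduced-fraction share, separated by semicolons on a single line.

There is no surviving spouse, so the entire estate passes to Emiko's descendants per capita at each generation.
At generation 1 (Takeshi, Isamu, Fumio, Umeko) there are 4 shares of (1)/4 = 1/4 each.
Living: Takeshi and Isamu — each takes 1/4.
Deceased: Fumio and Umeko. Their combined 1/2 is pooled and carried to generation 2.
At generation 2 (Yori, Akira, Chiyo, Daichi, Hana, Ryo) there are 6 shares of (1/2)/6 = 1/12 each.
Living: Akira, Chiyo, Daichi, Hana, and Ryo — each takes 1/12.
Deceased: Yori. That 1/12 share is carried to generation 3.
At generation 3 (Kenji) there are 1 shares of (1/12)/1 = 1/12 each.
Living: Kenji — each takes 1/12.

Akira 1/12; Chiyo 1/12; Daichi 1/12; Hana 1/12; Isamu 1/4; Kenji 1/12; Ryo 1/12; Takeshi 1/4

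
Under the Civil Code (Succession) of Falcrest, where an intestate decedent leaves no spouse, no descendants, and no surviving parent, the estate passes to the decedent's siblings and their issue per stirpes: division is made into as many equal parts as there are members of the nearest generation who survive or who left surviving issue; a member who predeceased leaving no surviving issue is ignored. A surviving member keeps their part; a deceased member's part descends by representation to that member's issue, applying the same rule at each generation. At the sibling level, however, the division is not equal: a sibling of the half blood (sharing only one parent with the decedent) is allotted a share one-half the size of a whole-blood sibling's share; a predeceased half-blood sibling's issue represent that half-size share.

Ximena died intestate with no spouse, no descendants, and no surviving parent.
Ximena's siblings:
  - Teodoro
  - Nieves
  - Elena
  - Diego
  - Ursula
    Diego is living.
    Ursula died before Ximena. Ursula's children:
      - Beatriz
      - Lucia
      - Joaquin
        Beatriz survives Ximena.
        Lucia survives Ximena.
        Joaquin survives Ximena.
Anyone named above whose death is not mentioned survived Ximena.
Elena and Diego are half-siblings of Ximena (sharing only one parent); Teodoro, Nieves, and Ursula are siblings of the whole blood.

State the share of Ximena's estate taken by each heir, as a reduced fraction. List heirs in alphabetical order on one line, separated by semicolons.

No spouse, descendants, or parent survives, so the estate passes to Ximena's siblings per stirpes.
Half-blood siblings count for one-half the weight of whole-blood siblings at the initial division.
Dividing 1 in proportion to weights (total weight 4): Teodoro (weight 1) → 1/4; Nieves (weight 1) → 1/4; Elena (weight 1/2) → 1/8; Diego (weight 1/2) → 1/8; Ursula (weight 1) → 1/4.
Teodoro is living and takes 1/4.
Nieves is living and takes 1/4.
Elena is living and takes 1/8.
Diego is living and takes 1/8.
Ursula predeceased; the 1/4 allotted to Ursula's branch passes to Ursula's issue by representation.
The 1/4 is divided into 3 equal shares of 1/12 among Beatriz, Lucia, Joaquin.
Beatriz is living and takes 1/12.
Lucia is living and takes 1/12.
Joaquin is living and takes 1/12.

Beatriz 1/12; Diego 1/8; Elena 1/8; Joaquin 1/12; Lucia 1/12; Nieves 1/4; Teodoro 1/4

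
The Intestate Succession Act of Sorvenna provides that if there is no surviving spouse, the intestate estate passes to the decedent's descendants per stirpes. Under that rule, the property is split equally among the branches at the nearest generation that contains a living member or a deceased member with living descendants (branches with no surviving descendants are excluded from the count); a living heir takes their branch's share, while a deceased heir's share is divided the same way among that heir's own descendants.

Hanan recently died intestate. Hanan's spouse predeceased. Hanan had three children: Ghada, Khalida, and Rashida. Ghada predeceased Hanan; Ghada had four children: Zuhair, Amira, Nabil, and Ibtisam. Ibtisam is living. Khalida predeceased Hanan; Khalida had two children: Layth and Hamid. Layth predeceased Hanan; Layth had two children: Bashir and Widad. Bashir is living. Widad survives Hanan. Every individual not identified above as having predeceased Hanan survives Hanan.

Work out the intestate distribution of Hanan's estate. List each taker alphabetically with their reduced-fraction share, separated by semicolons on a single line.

Amira 1/12; Bashir 1/12; Hamid 1/6; Ibtisam 1/12; Nabil 1/12; Rashida 1/3; Widad 1/12; Zuhair 1/12

There is no surviving spouse, so the entire estate passes to Hanan's descendants per stirpes.
The estate is divided into 3 equal shares of 1/3 among Ghada, Khalida, Rashida.
Ghada predeceased; the 1/3 allotted to Ghada's branch passes to Ghada's issue by representation.
The 1/3 is divided into 4 equal shares of 1/12 among Zuhair, Amira, Nabil, Ibtisam.
Zuhair is living and takes 1/12.
Amira is living and takes 1/12.
Nabil is living and takes 1/12.
Ibtisam is living and takes 1/12.
Khalida predeceased; the 1/3 allotted to Khalida's branch passes to Khalida's issue by representation.
The 1/3 is divided into 2 equal shares of 1/6 among Layth, Hamid.
Layth predeceased; the 1/6 allotted to Layth's branch passes to Layth's issue by representation.
The 1/6 is divided into 2 equal shares of 1/12 among Bashir, Widad.
Bashir is living and takes 1/12.
Widad is living and takes 1/12.
Hamid is living and takes 1/6.
Rashida is living and takes 1/3.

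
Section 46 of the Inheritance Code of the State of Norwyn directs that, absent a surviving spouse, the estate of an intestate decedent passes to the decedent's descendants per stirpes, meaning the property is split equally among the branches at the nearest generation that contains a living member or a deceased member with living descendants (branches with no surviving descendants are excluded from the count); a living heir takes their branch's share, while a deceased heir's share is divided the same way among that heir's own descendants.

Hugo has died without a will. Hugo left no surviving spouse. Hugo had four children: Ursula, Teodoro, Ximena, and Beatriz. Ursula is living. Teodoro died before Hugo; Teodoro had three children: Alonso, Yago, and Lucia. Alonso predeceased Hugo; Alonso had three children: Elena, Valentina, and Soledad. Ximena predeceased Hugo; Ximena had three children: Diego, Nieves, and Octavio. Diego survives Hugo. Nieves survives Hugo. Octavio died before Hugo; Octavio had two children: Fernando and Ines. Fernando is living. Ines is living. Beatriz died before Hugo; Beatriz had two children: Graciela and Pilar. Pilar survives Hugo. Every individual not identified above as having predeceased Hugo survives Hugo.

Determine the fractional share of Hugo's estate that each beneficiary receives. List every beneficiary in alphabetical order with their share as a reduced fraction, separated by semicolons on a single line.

There is no surviving spouse, so the entire estate passes to Hugo's descendants per stirpes.
The estate is divided into 4 equal shares of 1/4 among Ursula, Teodoro, Ximena, Beatriz.
Ursula is living and takes 1/4.
Teodoro predeceased; the 1/4 allotted to Teodoro's branch passes to Teodoro's issue by representation.
The 1/4 is divided into 3 equal shares of 1/12 among Alonso, Yago, Lucia.
Alonso predeceased; the 1/12 allotted to Alonso's branch passes to Alonso's issue by representation.
The 1/12 is divided into 3 equal shares of 1/36 among Elena, Valentina, Soledad.
Elena is living and takes 1/36.
Valentina is living and takes 1/36.
Soledad is living and takes 1/36.
Yago is living and takes 1/12.
Lucia is living and takes 1/12.
Ximena predeceased; the 1/4 allotted to Ximena's branch passes to Ximena's issue by representation.
The 1/4 is divided into 3 equal shares of 1/12 among Diego, Nieves, Octavio.
Diego is living and takes 1/12.
Nieves is living and takes 1/12.
Octavio predeceased; the 1/12 allotted to Octavio's branch passes to Octavio's issue by representation.
The 1/12 is divided into 2 equal shares of 1/24 among Fernando, Ines.
Fernando is living and takes 1/24.
Ines is living and takes 1/24.
Beatriz predeceased; the 1/4 allotted to Beatriz's branch passes to Beatriz's issue by representation.
The 1/4 is divided into 2 equal shares of 1/8 among Graciela, Pilar.
Graciela is living and takes 1/8.
Pilar is living and takes 1/8.

Diego 1/12; Elena 1/36; Fernando 1/24; Graciela 1/8; Ines 1/24; Lucia 1/12; Nieves 1/12; Pilar 1/8; Soledad 1/36; Ursula 1/4; Valentina 1/36; Yago 1/12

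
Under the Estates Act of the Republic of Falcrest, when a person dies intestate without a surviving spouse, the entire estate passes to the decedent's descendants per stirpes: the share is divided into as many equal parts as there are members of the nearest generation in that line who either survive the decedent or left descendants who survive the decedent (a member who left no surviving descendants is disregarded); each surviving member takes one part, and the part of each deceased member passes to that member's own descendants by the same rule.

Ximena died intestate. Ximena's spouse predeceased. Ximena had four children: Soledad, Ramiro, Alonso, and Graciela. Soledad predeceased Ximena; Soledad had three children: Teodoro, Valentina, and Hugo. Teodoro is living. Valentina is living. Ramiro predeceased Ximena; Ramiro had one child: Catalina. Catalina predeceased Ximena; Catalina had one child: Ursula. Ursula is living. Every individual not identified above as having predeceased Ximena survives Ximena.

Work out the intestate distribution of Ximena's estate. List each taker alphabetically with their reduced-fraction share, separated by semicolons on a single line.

Alonso 1/4; Graciela 1/4; Hugo 1/12; Teodoro 1/12; Ursula 1/4; Valentina 1/12

There is no surviving spouse, so the entire estate passes to Ximena's descendants per stirpes.
The estate is divided into 4 equal shares of 1/4 among Soledad, Ramiro, Alonso, Graciela.
Soledad predeceased; the 1/4 allotted to Soledad's branch passes to Soledad's issue by representation.
The 1/4 is divided into 3 equal shares of 1/12 among Teodoro, Valentina, Hugo.
Teodoro is living and takes 1/12.
Valentina is living and takes 1/12.
Hugo is living and takes 1/12.
Ramiro predeceased; the 1/4 allotted to Ramiro's branch passes to Ramiro's issue by representation.
Catalina's line is the sole branch at this level, so the full 1/4 passes to Catalina's issue by representation.
Ursula is the sole taker at this level and receives the full 1/4.
Alonso is living and takes 1/4.
Graciela is living and takes 1/4.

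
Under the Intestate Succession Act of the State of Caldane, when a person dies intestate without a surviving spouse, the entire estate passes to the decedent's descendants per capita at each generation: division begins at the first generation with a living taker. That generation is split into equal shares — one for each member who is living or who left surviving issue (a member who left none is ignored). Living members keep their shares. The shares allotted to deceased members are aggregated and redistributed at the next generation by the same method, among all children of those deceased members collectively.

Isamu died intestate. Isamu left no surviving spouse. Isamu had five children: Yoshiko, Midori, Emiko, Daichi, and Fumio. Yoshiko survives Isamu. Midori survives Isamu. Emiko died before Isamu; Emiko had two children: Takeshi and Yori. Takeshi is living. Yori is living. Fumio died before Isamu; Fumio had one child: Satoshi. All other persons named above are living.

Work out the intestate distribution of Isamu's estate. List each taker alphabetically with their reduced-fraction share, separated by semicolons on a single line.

Daichi 1/5; Midori 1/5; Satoshi 2/15; Takeshi 2/15; Yori 2/15; Yoshiko 1/5

There is no surviving spouse, so the entire estate passes to Isamu's descendants per capita at each generation.
At generation 1 (Yoshiko, Midori, Emiko, Daichi, Fumio) there are 5 shares of (1)/5 = 1/5 each.
Living: Yoshiko, Midori, and Daichi — each takes 1/5.
Deceased: Emiko and Fumio. Their combined 2/5 is pooled and carried to generation 2.
At generation 2 (Takeshi, Yori, Satoshi) there are 3 shares of (2/5)/3 = 2/15 each.
Living: Takeshi, Yori, and Satoshi — each takes 2/15.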